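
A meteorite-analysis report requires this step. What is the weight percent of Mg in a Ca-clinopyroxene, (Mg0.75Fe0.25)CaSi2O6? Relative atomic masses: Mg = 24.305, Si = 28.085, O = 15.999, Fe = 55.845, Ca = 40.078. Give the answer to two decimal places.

Molar mass of (Mg0.75Fe0.25)CaSi2O6: 0.75·24.305 + 0.25·55.845 + 1·40.078 + 2·28.085 + 6·15.999 = 224.432 g/mol.
Mass of Mg per formula unit: 0.75 × 24.305 = 18.229 g.
Weight fraction Mg = 18.229 / 224.432 = 0.0812.

8.12 wt%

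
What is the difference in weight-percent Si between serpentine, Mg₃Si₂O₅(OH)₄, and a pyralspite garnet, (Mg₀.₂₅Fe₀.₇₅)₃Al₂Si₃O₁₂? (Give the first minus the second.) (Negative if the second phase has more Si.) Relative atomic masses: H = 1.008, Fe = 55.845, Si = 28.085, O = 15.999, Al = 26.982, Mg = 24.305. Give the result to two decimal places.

Si in Mg₃Si₂O₅(OH)₄: molar mass 277.108 g/mol; 2×28.085 = 56.170 g → 20.27 wt%.
Si in (Mg₀.₂₅Fe₀.₇₅)₃Al₂Si₃O₁₂: molar mass 474.087 g/mol; 3×28.085 = 84.255 g → 17.77 wt%.
Difference = 20.27 − 17.77 = 2.50 percentage points.

2.50 percentage points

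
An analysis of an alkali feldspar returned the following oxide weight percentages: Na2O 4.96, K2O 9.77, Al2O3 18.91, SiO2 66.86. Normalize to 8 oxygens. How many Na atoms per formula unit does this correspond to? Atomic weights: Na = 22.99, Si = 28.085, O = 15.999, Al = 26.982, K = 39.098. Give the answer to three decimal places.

Na2O: 4.96/61.979 = 0.08003 mol → 0.16006 mol Na, 0.08003 mol O.
K2O: 9.77/94.195 = 0.10372 mol → 0.20744 mol K, 0.10372 mol O.
Al2O3: 18.91/101.961 = 0.18546 mol → 0.37092 mol Al, 0.55638 mol O.
SiO2: 66.86/60.083 = 1.11279 mol → 1.11279 mol Si, 2.22558 mol O.
Total oxygen = 2.96571 mol. Normalization factor = 8/2.96571 = 2.69750.
Na per 8 O = 0.16006 × 2.69750 = 0.432.

0.432 Na apfu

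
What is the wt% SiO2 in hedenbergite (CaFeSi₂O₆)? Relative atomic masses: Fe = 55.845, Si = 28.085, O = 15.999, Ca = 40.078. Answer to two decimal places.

48.44 wt%

Molar mass of CaFeSi₂O₆ = 1×40.078 + 1×55.845 + 2×28.085 + 6×15.999 = 248.087 g/mol.
Each formula unit contains 2 Si, equivalent to 2/1 = 2.0000 mol SiO2.
M(SiO2) = 1×28.085 + 2×15.999 = 60.083 g/mol.
Mass of SiO2 per formula unit = 2.0000 × 60.083 = 120.166 g.
SiO2 wt% = 120.166 / 248.087 × 100 = 48.44%.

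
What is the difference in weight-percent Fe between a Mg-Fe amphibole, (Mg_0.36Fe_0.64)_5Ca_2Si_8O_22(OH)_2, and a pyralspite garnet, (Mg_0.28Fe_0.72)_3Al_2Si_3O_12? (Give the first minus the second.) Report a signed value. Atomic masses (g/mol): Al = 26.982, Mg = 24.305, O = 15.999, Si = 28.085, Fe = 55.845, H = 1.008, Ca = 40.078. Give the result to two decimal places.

Fe in (Mg_0.36Fe_0.64)_5Ca_2Si_8O_22(OH)_2: molar mass 913.281 g/mol; 3.20×55.845 = 178.704 g → 19.57 wt%.
Fe in (Mg_0.28Fe_0.72)_3Al_2Si_3O_12: molar mass 471.248 g/mol; 2.16×55.845 = 120.625 g → 25.60 wt%.
Difference = 19.57 − 25.60 = -6.03 percentage points.

-6.03 percentage points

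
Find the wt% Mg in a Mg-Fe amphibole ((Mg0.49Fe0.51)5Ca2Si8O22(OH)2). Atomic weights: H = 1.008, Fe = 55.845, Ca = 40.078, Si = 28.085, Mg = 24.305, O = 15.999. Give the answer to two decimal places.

6.67 mass %

M((Mg0.49Fe0.51)5Ca2Si8O22(OH)2) = 892.780 g/mol.
Mg contributes 2.45 × 24.305 = 59.547 g per mole.
59.547/892.780 = 0.0667 → 6.67%.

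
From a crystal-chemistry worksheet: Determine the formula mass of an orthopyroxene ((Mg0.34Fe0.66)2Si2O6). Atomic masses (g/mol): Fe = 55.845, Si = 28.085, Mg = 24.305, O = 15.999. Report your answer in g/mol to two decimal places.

The formula mass is the sum 0.68·24.305 + 1.32·55.845 + 2·28.085 + 6·15.999.

242.41 g/mol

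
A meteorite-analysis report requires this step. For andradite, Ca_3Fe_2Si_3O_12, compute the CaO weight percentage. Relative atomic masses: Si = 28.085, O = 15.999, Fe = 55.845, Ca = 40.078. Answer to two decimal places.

Formula mass = 508.167 g/mol.
3 Ca → 3.0000 mol CaO per formula unit; M(CaO) = 56.077, so CaO mass = 168.231 g.
168.231/508.167 × 100 = 33.11 wt%.

33.11 wt%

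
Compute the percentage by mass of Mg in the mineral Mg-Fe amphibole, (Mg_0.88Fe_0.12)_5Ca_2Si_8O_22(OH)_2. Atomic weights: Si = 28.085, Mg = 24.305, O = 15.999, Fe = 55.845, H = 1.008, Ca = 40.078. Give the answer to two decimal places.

12.86 weight percent

M((Mg_0.88Fe_0.12)_5Ca_2Si_8O_22(OH)_2) = 831.277 g/mol.
Mg contributes 4.40 × 24.305 = 106.942 g per mole.
106.942/831.277 = 0.1286 → 12.86%.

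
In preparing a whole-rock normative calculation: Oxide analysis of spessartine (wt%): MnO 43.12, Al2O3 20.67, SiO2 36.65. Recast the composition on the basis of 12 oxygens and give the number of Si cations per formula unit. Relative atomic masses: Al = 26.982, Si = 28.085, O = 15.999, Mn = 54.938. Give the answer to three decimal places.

3.005 Si apfu

MnO (M=70.937): mol = 0.60786; Mn = 0.60786, O = 0.60786.
Al2O3 (M=101.961): mol = 0.20272; Al = 0.40544, O = 0.60816.
SiO2 (M=60.083): mol = 0.60999; Si = 0.60999, O = 1.21998.
ΣO = 2.43600; factor = 12/ΣO = 4.92611.
Si apfu = 0.60999 × 4.92611 = 3.005.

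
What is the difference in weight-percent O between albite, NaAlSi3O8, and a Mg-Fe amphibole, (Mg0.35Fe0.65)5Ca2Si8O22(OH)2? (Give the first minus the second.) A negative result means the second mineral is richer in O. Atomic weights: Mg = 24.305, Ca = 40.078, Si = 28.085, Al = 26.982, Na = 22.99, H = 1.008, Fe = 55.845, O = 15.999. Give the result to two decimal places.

6.84 percentage points

First mineral: 127.992 g O in 262.219 g formula = 48.81 wt% O.
Second mineral: 383.976 g O in 914.858 g formula = 41.97 wt% O.
48.81% − 41.97% gives a difference of 6.84 percentage points.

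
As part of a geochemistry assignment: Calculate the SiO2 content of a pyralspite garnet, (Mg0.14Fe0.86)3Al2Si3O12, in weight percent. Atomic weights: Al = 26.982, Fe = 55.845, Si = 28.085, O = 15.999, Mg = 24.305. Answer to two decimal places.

37.20 wt%

M((Mg0.14Fe0.86)3Al2Si3O12) = 484.495 g/mol; M(SiO2) = 60.083 g/mol.
Moles SiO2 per formula unit = 3 Si ÷ 1 = 3.0000.
SiO2 fraction = (3.0000 × 60.083) / 484.495 = 180.249/484.495 = 0.3720.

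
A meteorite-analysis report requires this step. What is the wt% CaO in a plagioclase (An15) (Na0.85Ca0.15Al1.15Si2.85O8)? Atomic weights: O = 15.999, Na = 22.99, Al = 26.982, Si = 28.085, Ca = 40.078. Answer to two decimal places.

Molar mass of Na0.85Ca0.15Al1.15Si2.85O8 = 0.85*22.99 + 0.15*40.078 + 1.15*26.982 + 2.85*28.085 + 8*15.999 = 264.617 g/mol.
Each formula unit contains 0.15 Ca, equivalent to 0.15/1 = 0.1500 mol CaO.
M(CaO) = 1×40.078 + 1×15.999 = 56.077 g/mol.
Mass of CaO per formula unit = 0.1500 × 56.077 = 8.412 g.
CaO wt% = 8.412 / 264.617 × 100 = 3.18%.

3.18 wt%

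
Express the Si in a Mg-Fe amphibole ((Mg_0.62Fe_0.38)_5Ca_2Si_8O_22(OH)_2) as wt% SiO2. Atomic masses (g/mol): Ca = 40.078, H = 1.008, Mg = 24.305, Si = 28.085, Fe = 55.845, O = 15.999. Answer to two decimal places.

Molar mass of (Mg_0.62Fe_0.38)_5Ca_2Si_8O_22(OH)_2 = 3.10*24.305 + 1.90*55.845 + 2*40.078 + 8*28.085 + 24*15.999 + 2*1.008 = 872.279 g/mol.
Each formula unit contains 8 Si, equivalent to 8/1 = 8.0000 mol SiO2.
M(SiO2) = 1×28.085 + 2×15.999 = 60.083 g/mol.
Mass of SiO2 per formula unit = 8.0000 × 60.083 = 480.664 g.
SiO2 wt% = 480.664 / 872.279 × 100 = 55.10%.

55.10 wt%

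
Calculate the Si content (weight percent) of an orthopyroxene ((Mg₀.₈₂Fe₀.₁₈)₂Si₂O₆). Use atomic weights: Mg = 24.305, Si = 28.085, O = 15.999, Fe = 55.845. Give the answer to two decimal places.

26.48 weight percent

Formula mass = 1.64·24.305 + 0.36·55.845 + 2·28.085 + 6·15.999 = 212.128 g/mol, of which 56.170 g is Si.
So Si makes up 56.170/212.128 = 0.2648 of the mass, i.e. 26.48%.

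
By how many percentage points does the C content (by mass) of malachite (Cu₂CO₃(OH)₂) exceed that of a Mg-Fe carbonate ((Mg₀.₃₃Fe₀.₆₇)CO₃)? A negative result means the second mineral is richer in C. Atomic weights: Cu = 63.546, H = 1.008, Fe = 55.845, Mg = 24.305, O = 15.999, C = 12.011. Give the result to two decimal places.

-5.96 percentage points

M(Cu₂CO₃(OH)₂) = 221.114 g/mol, so wt% C = 12.011/221.114 × 100 = 5.43%.
M((Mg₀.₃₃Fe₀.₆₇)CO₃) = 105.445 g/mol, so wt% C = 12.011/105.445 × 100 = 11.39%.
5.43 − 11.39 = -5.96 pp.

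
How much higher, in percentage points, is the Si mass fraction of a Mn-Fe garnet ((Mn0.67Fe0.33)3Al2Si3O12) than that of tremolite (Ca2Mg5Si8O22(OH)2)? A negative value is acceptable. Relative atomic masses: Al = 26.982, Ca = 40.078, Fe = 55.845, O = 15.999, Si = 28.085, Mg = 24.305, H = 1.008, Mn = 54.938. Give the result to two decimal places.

M((Mn0.67Fe0.33)3Al2Si3O12) = 495.919 g/mol, so wt% Si = 84.255/495.919 × 100 = 16.99%.
M(Ca2Mg5Si8O22(OH)2) = 812.353 g/mol, so wt% Si = 224.680/812.353 × 100 = 27.66%.
16.99 − 27.66 = -10.67 pp.

-10.67 percentage points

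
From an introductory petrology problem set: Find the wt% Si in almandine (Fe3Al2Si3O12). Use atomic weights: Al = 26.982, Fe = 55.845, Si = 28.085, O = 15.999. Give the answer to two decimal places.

16.93 mass %

Formula mass = 3*55.845 + 2*26.982 + 3*28.085 + 12*15.999 = 497.742 g/mol, of which 84.255 g is Si.
So Si makes up 84.255/497.742 = 0.1693 of the mass, i.e. 16.93%.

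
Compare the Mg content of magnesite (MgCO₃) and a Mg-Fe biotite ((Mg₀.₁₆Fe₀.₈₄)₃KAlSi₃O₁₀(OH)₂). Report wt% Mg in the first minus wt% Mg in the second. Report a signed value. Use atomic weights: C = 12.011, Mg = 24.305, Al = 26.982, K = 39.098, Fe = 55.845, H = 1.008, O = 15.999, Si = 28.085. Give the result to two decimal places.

Mg in MgCO₃: molar mass 84.313 g/mol; 1×24.305 = 24.305 g → 28.83 wt%.
Mg in (Mg₀.₁₆Fe₀.₈₄)₃KAlSi₃O₁₀(OH)₂: molar mass 496.735 g/mol; 0.48×24.305 = 11.666 g → 2.35 wt%.
Difference = 28.83 − 2.35 = 26.48 percentage points.

26.48 percentage points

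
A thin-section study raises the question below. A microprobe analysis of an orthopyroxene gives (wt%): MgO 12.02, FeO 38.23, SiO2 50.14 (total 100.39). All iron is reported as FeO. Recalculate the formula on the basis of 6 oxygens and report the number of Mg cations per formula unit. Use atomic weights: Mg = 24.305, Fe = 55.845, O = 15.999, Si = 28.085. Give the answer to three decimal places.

0.716 Mg apfu

MgO: 12.02/40.304 = 0.29823 mol → 0.29823 mol Mg, 0.29823 mol O.
FeO: 38.23/71.844 = 0.53213 mol → 0.53213 mol Fe, 0.53213 mol O.
SiO2: 50.14/60.083 = 0.83451 mol → 0.83451 mol Si, 1.66902 mol O.
Total oxygen = 2.49938 mol. Normalization factor = 6/2.49938 = 2.40060.
Mg per 6 O = 0.29823 × 2.40060 = 0.716.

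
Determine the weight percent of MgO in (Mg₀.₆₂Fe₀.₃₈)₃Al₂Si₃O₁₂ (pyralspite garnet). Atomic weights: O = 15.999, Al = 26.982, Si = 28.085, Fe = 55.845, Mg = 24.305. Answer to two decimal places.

Molar mass of (Mg₀.₆₂Fe₀.₃₈)₃Al₂Si₃O₁₂ = 1.86·24.305 + 1.14·55.845 + 2·26.982 + 3·28.085 + 12·15.999 = 439.078 g/mol.
Each formula unit contains 1.86 Mg, equivalent to 1.86/1 = 1.8600 mol MgO.
M(MgO) = 1×24.305 + 1×15.999 = 40.304 g/mol.
Mass of MgO per formula unit = 1.8600 × 40.304 = 74.965 g.
MgO wt% = 74.965 / 439.078 × 100 = 17.07%.

17.07 wt%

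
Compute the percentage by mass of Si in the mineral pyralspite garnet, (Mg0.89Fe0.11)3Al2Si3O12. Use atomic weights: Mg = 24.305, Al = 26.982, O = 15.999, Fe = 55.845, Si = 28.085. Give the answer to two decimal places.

M((Mg0.89Fe0.11)3Al2Si3O12) = 413.530 g/mol.
Si contributes 3 × 28.085 = 84.255 g per mole.
84.255/413.530 = 0.2037 → 20.37%.

20.37 weight percent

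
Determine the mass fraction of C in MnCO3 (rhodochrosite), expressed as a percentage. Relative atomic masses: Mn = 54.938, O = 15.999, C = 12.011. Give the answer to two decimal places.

10.45 wt%

Molar mass of MnCO3: 1*54.938 + 1*12.011 + 3*15.999 = 114.946 g/mol.
Mass of C per formula unit: 1 × 12.011 = 12.011 g.
Weight fraction C = 12.011 / 114.946 = 0.1045.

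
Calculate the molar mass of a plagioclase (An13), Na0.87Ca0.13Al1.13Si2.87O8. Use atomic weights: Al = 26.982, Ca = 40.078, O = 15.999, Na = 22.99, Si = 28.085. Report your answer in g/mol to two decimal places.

The formula mass is the sum 0.87(22.99) + 0.13(40.078) + 1.13(26.982) + 2.87(28.085) + 8(15.999).

264.30 g/mol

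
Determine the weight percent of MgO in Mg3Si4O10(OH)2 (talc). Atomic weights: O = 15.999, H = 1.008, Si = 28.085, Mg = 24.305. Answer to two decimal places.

31.88 wt%

Molar mass of Mg3Si4O10(OH)2 = 3·24.305 + 4·28.085 + 12·15.999 + 2·1.008 = 379.259 g/mol.
Each formula unit contains 3 Mg, equivalent to 3/1 = 3.0000 mol MgO.
M(MgO) = 1×24.305 + 1×15.999 = 40.304 g/mol.
Mass of MgO per formula unit = 3.0000 × 40.304 = 120.912 g.
MgO wt% = 120.912 / 379.259 × 100 = 31.88%.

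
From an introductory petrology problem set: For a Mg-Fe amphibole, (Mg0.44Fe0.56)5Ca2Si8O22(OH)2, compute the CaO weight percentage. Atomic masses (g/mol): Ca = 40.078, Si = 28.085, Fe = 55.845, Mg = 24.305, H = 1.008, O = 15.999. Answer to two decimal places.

12.45 wt%

Molar mass of (Mg0.44Fe0.56)5Ca2Si8O22(OH)2 = 2.20×24.305 + 2.80×55.845 + 2×40.078 + 8×28.085 + 24×15.999 + 2×1.008 = 900.665 g/mol.
Each formula unit contains 2 Ca, equivalent to 2/1 = 2.0000 mol CaO.
M(CaO) = 1×40.078 + 1×15.999 = 56.077 g/mol.
Mass of CaO per formula unit = 2.0000 × 56.077 = 112.154 g.
CaO wt% = 112.154 / 900.665 × 100 = 12.45%.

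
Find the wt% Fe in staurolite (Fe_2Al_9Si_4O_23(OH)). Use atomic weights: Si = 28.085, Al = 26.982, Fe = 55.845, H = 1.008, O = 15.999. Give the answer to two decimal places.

13.11 wt%

Molar mass of Fe_2Al_9Si_4O_23(OH): 2·55.845 + 9·26.982 + 4·28.085 + 24·15.999 + 1·1.008 = 851.852 g/mol.
Mass of Fe per formula unit: 2 × 55.845 = 111.690 g.
Weight fraction Fe = 111.690 / 851.852 = 0.1311.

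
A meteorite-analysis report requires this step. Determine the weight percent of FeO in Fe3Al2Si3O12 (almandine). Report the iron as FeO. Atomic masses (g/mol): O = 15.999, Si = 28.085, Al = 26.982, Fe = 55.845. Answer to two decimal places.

43.30 wt%

M(Fe3Al2Si3O12) = 497.742 g/mol; M(FeO) = 71.844 g/mol.
Moles FeO per formula unit = 3 Fe ÷ 1 = 3.0000.
FeO fraction = (3.0000 × 71.844) / 497.742 = 215.532/497.742 = 0.4330.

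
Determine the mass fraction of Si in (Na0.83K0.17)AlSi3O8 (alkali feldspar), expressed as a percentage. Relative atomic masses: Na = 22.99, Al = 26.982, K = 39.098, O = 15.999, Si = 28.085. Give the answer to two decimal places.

M((Na0.83K0.17)AlSi3O8) = 264.957 g/mol.
Si contributes 3 × 28.085 = 84.255 g per mole.
84.255/264.957 = 0.3180 → 31.80%.

31.80 mass %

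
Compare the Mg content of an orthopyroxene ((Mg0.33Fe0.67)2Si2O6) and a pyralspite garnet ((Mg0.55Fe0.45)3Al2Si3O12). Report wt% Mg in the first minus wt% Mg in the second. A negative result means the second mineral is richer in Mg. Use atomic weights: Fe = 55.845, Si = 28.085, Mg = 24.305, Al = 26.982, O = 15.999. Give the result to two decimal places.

-2.40 percentage points

First mineral: 16.041 g Mg in 243.038 g formula = 6.60 wt% Mg.
Second mineral: 40.103 g Mg in 445.701 g formula = 9.00 wt% Mg.
6.60% − 9.00% gives a difference of -2.40 percentage points.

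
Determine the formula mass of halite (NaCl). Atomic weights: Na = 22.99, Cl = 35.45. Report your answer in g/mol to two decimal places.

58.44 g/mol

The formula mass is the sum 1×22.99 + 1×35.45.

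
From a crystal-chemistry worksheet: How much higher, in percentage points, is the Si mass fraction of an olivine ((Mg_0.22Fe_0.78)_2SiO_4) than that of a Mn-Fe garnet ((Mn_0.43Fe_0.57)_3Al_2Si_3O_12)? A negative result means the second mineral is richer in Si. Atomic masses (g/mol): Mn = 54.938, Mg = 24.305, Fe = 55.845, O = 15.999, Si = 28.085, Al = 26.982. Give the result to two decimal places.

-2.18 percentage points

M((Mg_0.22Fe_0.78)_2SiO_4) = 189.893 g/mol, so wt% Si = 28.085/189.893 × 100 = 14.79%.
M((Mn_0.43Fe_0.57)_3Al_2Si_3O_12) = 496.572 g/mol, so wt% Si = 84.255/496.572 × 100 = 16.97%.
14.79 − 16.97 = -2.18 pp.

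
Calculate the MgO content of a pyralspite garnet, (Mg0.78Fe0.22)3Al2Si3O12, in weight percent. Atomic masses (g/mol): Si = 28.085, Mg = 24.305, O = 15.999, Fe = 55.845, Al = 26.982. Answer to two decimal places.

Molar mass of (Mg0.78Fe0.22)3Al2Si3O12 = 2.34·24.305 + 0.66·55.845 + 2·26.982 + 3·28.085 + 12·15.999 = 423.938 g/mol.
Each formula unit contains 2.34 Mg, equivalent to 2.34/1 = 2.3400 mol MgO.
M(MgO) = 1×24.305 + 1×15.999 = 40.304 g/mol.
Mass of MgO per formula unit = 2.3400 × 40.304 = 94.311 g.
MgO wt% = 94.311 / 423.938 × 100 = 22.25%.

22.25 wt%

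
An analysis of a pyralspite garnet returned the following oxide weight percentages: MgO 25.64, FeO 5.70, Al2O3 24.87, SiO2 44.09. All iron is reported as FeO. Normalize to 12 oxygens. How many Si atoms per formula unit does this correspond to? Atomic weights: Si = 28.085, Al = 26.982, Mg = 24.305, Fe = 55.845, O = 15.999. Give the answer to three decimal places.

MgO (M=40.304): mol = 0.63617; Mg = 0.63617, O = 0.63617.
FeO (M=71.844): mol = 0.07934; Fe = 0.07934, O = 0.07934.
Al2O3 (M=101.961): mol = 0.24392; Al = 0.48784, O = 0.73176.
SiO2 (M=60.083): mol = 0.73382; Si = 0.73382, O = 1.46764.
ΣO = 2.91491; factor = 12/ΣO = 4.11677.
Si apfu = 0.73382 × 4.11677 = 3.021.

3.021 Si apfu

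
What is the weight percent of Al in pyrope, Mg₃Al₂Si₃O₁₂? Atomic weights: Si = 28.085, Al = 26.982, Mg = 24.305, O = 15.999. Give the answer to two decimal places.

Molar mass of Mg₃Al₂Si₃O₁₂: 3·24.305 + 2·26.982 + 3·28.085 + 12·15.999 = 403.122 g/mol.
Mass of Al per formula unit: 2 × 26.982 = 53.964 g.
Weight fraction Al = 53.964 / 403.122 = 0.1339.

13.39 wt%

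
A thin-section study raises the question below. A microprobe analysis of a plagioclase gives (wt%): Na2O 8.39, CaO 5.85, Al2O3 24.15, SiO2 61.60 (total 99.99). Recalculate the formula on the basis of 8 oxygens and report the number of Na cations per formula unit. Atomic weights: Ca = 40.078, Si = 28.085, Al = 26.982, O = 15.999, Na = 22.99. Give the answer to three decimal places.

0.722 Na apfu

8.39 wt% Na2O ÷ 61.979 g/mol = 0.13537 mol, giving 0.27074 Na and 0.13537 O.
5.85 wt% CaO ÷ 56.077 g/mol = 0.10432 mol, giving 0.10432 Ca and 0.10432 O.
24.15 wt% Al2O3 ÷ 101.961 g/mol = 0.23686 mol, giving 0.47372 Al and 0.71058 O.
61.60 wt% SiO2 ÷ 60.083 g/mol = 1.02525 mol, giving 1.02525 Si and 2.05050 O.
Oxygen sums to 3.00077; scaling by 8/3.00077 = 2.66598 puts the formula on 8 O.
Na: 0.27074 × 2.66598 = 0.722 atoms per formula unit.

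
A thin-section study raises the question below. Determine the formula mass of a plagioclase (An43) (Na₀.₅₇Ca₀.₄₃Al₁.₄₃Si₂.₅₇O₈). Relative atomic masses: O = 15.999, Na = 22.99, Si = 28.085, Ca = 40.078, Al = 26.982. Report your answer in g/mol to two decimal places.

M = 0.57×22.99 + 0.43×40.078 + 1.43×26.982 + 2.57×28.085 + 8×15.999

269.09 g/mol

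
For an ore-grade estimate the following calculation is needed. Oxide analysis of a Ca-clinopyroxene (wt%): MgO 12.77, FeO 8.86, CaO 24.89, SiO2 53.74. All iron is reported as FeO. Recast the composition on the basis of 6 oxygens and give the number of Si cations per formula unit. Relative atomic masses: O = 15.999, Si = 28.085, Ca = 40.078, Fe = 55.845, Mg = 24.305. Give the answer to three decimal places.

MgO: 12.77/40.304 = 0.31684 mol → 0.31684 mol Mg, 0.31684 mol O.
FeO: 8.86/71.844 = 0.12332 mol → 0.12332 mol Fe, 0.12332 mol O.
CaO: 24.89/56.077 = 0.44385 mol → 0.44385 mol Ca, 0.44385 mol O.
SiO2: 53.74/60.083 = 0.89443 mol → 0.89443 mol Si, 1.78886 mol O.
Total oxygen = 2.67287 mol. Normalization factor = 6/2.67287 = 2.24478.
Si per 6 O = 0.89443 × 2.24478 = 2.008.

2.008 Si apfu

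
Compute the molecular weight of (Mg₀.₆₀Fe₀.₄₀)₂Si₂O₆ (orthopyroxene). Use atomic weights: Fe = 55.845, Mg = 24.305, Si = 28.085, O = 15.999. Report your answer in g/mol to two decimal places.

226.01 g/mol

Mg: 1.20 × 24.305 = 29.1660
Fe: 0.80 × 55.845 = 44.6760
Si: 2 × 28.085 = 56.1700
O: 6 × 15.999 = 95.9940
Summing the contributions gives the formula mass.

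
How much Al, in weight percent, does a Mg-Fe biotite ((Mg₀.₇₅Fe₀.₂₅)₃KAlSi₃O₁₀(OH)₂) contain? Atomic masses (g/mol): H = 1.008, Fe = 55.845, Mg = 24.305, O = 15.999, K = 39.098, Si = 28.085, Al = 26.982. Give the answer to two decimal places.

Formula mass = 2.25×24.305 + 0.75×55.845 + 1×39.098 + 1×26.982 + 3×28.085 + 12×15.999 + 2×1.008 = 440.909 g/mol, of which 26.982 g is Al.
So Al makes up 26.982/440.909 = 0.0612 of the mass, i.e. 6.12%.

6.12 weight percent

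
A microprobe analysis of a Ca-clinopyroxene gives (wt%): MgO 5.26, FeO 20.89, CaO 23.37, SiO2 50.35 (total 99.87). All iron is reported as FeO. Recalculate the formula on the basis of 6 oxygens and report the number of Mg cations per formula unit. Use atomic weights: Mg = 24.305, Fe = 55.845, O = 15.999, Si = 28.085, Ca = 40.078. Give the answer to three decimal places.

MgO: 5.26/40.304 = 0.13051 mol → 0.13051 mol Mg, 0.13051 mol O.
FeO: 20.89/71.844 = 0.29077 mol → 0.29077 mol Fe, 0.29077 mol O.
CaO: 23.37/56.077 = 0.41675 mol → 0.41675 mol Ca, 0.41675 mol O.
SiO2: 50.35/60.083 = 0.83801 mol → 0.83801 mol Si, 1.67602 mol O.
Total oxygen = 2.51405 mol. Normalization factor = 6/2.51405 = 2.38659.
Mg per 6 O = 0.13051 × 2.38659 = 0.311.

0.311 Mg apfu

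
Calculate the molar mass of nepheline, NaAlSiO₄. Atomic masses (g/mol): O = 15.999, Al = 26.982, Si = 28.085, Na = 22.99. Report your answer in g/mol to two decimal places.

142.05 g/mol

The formula mass is the sum 1*22.99 + 1*26.982 + 1*28.085 + 4*15.999.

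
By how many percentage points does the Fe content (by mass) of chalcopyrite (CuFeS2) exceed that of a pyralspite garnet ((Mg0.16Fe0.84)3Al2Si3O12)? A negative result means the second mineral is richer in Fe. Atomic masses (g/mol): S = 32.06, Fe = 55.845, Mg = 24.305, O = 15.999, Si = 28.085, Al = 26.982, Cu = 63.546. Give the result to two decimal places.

First mineral: 55.845 g Fe in 183.511 g formula = 30.43 wt% Fe.
Second mineral: 140.729 g Fe in 482.603 g formula = 29.16 wt% Fe.
30.43% − 29.16% gives a difference of 1.27 percentage points.

1.27 percentage points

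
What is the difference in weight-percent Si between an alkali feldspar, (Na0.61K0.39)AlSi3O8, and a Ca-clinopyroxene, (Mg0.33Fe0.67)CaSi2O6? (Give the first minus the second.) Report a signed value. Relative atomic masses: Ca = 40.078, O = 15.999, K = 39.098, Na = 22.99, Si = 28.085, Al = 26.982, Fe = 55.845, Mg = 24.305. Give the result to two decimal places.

Si in (Na0.61K0.39)AlSi3O8: molar mass 268.501 g/mol; 3×28.085 = 84.255 g → 31.38 wt%.
Si in (Mg0.33Fe0.67)CaSi2O6: molar mass 237.679 g/mol; 2×28.085 = 56.170 g → 23.63 wt%.
Difference = 31.38 − 23.63 = 7.75 percentage points.

7.75 percentage points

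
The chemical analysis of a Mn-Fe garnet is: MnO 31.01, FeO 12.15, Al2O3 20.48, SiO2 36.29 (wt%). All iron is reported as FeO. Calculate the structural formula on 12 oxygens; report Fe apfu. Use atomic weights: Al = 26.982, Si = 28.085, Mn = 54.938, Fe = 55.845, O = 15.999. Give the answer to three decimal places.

0.840 Fe apfu

31.01 wt% MnO ÷ 70.937 g/mol = 0.43715 mol, giving 0.43715 Mn and 0.43715 O.
12.15 wt% FeO ÷ 71.844 g/mol = 0.16912 mol, giving 0.16912 Fe and 0.16912 O.
20.48 wt% Al2O3 ÷ 101.961 g/mol = 0.20086 mol, giving 0.40172 Al and 0.60258 O.
36.29 wt% SiO2 ÷ 60.083 g/mol = 0.60400 mol, giving 0.60400 Si and 1.20800 O.
Oxygen sums to 2.41685; scaling by 12/2.41685 = 4.96514 puts the formula on 12 O.
Fe: 0.16912 × 4.96514 = 0.840 atoms per formula unit.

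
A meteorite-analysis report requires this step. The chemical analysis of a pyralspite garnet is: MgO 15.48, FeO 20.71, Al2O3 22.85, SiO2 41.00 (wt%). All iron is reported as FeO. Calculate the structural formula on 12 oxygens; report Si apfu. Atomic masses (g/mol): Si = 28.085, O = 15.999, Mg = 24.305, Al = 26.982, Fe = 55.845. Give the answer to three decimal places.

3.022 Si apfu

15.48 wt% MgO ÷ 40.304 g/mol = 0.38408 mol, giving 0.38408 Mg and 0.38408 O.
20.71 wt% FeO ÷ 71.844 g/mol = 0.28826 mol, giving 0.28826 Fe and 0.28826 O.
22.85 wt% Al2O3 ÷ 101.961 g/mol = 0.22411 mol, giving 0.44822 Al and 0.67233 O.
41.00 wt% SiO2 ÷ 60.083 g/mol = 0.68239 mol, giving 0.68239 Si and 1.36478 O.
Oxygen sums to 2.70945; scaling by 12/2.70945 = 4.42894 puts the formula on 12 O.
Si: 0.68239 × 4.42894 = 3.022 atoms per formula unit.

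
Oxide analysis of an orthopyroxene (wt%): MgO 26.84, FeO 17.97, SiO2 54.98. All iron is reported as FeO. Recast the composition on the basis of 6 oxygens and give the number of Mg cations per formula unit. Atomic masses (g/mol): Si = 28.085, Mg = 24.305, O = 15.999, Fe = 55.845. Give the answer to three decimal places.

1.455 Mg apfu

26.84 wt% MgO ÷ 40.304 g/mol = 0.66594 mol, giving 0.66594 Mg and 0.66594 O.
17.97 wt% FeO ÷ 71.844 g/mol = 0.25013 mol, giving 0.25013 Fe and 0.25013 O.
54.98 wt% SiO2 ÷ 60.083 g/mol = 0.91507 mol, giving 0.91507 Si and 1.83014 O.
Oxygen sums to 2.74621; scaling by 6/2.74621 = 2.18483 puts the formula on 6 O.
Mg: 0.66594 × 2.18483 = 1.455 atoms per formula unit.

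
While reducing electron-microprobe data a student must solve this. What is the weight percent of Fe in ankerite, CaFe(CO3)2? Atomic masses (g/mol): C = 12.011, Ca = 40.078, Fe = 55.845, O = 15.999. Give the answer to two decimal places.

25.86 wt%

Molar mass of CaFe(CO3)2: 1×40.078 + 1×55.845 + 2×12.011 + 6×15.999 = 215.939 g/mol.
Mass of Fe per formula unit: 1 × 55.845 = 55.845 g.
Weight fraction Fe = 55.845 / 215.939 = 0.2586.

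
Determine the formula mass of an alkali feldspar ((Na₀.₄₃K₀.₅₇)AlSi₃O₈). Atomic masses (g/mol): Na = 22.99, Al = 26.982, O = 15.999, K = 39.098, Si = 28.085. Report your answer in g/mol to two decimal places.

271.40 g/mol

The formula mass is the sum 0.43(22.99) + 0.57(39.098) + 1(26.982) + 3(28.085) + 8(15.999).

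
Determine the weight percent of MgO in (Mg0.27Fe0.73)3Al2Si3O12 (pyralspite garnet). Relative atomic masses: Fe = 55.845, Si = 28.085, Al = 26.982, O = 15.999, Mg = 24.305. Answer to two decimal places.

Molar mass of (Mg0.27Fe0.73)3Al2Si3O12 = 0.81*24.305 + 2.19*55.845 + 2*26.982 + 3*28.085 + 12*15.999 = 472.195 g/mol.
Each formula unit contains 0.81 Mg, equivalent to 0.81/1 = 0.8100 mol MgO.
M(MgO) = 1×24.305 + 1×15.999 = 40.304 g/mol.
Mass of MgO per formula unit = 0.8100 × 40.304 = 32.646 g.
MgO wt% = 32.646 / 472.195 × 100 = 6.91%.

6.91 wt%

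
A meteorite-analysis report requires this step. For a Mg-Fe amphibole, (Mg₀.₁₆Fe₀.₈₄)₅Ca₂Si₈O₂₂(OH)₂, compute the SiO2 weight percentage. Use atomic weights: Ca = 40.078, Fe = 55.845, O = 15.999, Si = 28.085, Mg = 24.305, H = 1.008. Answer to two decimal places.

Molar mass of (Mg₀.₁₆Fe₀.₈₄)₅Ca₂Si₈O₂₂(OH)₂ = 0.80×24.305 + 4.20×55.845 + 2×40.078 + 8×28.085 + 24×15.999 + 2×1.008 = 944.821 g/mol.
Each formula unit contains 8 Si, equivalent to 8/1 = 8.0000 mol SiO2.
M(SiO2) = 1×28.085 + 2×15.999 = 60.083 g/mol.
Mass of SiO2 per formula unit = 8.0000 × 60.083 = 480.664 g.
SiO2 wt% = 480.664 / 944.821 × 100 = 50.87%.

50.87 wt%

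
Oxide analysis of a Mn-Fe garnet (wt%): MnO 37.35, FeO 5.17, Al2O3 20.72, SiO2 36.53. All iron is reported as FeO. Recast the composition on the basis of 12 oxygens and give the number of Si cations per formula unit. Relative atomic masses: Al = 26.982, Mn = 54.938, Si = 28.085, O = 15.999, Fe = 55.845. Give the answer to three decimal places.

MnO: 37.35/70.937 = 0.52652 mol → 0.52652 mol Mn, 0.52652 mol O.
FeO: 5.17/71.844 = 0.07196 mol → 0.07196 mol Fe, 0.07196 mol O.
Al2O3: 20.72/101.961 = 0.20321 mol → 0.40642 mol Al, 0.60963 mol O.
SiO2: 36.53/60.083 = 0.60799 mol → 0.60799 mol Si, 1.21598 mol O.
Total oxygen = 2.42409 mol. Normalization factor = 12/2.42409 = 4.95031.
Si per 12 O = 0.60799 × 4.95031 = 3.010.

3.010 Si apfu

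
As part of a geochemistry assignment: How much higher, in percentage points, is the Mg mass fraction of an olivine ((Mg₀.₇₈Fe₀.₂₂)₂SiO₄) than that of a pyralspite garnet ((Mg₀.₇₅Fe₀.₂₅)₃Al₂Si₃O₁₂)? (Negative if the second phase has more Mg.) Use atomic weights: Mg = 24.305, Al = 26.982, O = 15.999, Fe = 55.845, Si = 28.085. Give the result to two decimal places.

First mineral: 37.916 g Mg in 154.569 g formula = 24.53 wt% Mg.
Second mineral: 54.686 g Mg in 426.777 g formula = 12.81 wt% Mg.
24.53% − 12.81% gives a difference of 11.72 percentage points.

11.72 percentage points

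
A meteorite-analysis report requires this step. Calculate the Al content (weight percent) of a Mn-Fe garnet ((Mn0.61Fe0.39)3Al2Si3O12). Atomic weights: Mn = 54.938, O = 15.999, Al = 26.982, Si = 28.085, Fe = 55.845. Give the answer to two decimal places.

Formula mass = 1.83×54.938 + 1.17×55.845 + 2×26.982 + 3×28.085 + 12×15.999 = 496.082 g/mol, of which 53.964 g is Al.
So Al makes up 53.964/496.082 = 0.1088 of the mass, i.e. 10.88%.

10.88 weight percent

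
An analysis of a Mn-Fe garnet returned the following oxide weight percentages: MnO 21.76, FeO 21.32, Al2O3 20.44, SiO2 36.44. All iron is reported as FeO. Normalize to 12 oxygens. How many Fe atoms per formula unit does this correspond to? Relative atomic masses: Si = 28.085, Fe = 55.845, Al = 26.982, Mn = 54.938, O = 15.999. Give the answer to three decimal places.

MnO: 21.76/70.937 = 0.30675 mol → 0.30675 mol Mn, 0.30675 mol O.
FeO: 21.32/71.844 = 0.29675 mol → 0.29675 mol Fe, 0.29675 mol O.
Al2O3: 20.44/101.961 = 0.20047 mol → 0.40094 mol Al, 0.60141 mol O.
SiO2: 36.44/60.083 = 0.60649 mol → 0.60649 mol Si, 1.21298 mol O.
Total oxygen = 2.41789 mol. Normalization factor = 12/2.41789 = 4.96300.
Fe per 12 O = 0.29675 × 4.96300 = 1.473.

1.473 Fe apfu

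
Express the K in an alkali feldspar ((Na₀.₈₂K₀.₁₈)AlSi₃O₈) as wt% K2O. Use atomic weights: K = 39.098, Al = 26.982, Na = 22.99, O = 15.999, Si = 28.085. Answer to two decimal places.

M((Na₀.₈₂K₀.₁₈)AlSi₃O₈) = 265.118 g/mol; M(K2O) = 94.195 g/mol.
Moles K2O per formula unit = 0.18 K ÷ 2 = 0.0900.
K2O fraction = (0.0900 × 94.195) / 265.118 = 8.478/265.118 = 0.0320.

3.20 wt%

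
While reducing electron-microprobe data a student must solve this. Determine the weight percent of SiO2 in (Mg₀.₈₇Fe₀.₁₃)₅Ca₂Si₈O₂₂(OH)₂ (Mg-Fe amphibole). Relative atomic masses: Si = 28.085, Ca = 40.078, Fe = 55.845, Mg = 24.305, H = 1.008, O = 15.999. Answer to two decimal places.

57.71 wt%

M((Mg₀.₈₇Fe₀.₁₃)₅Ca₂Si₈O₂₂(OH)₂) = 832.854 g/mol; M(SiO2) = 60.083 g/mol.
Moles SiO2 per formula unit = 8 Si ÷ 1 = 8.0000.
SiO2 fraction = (8.0000 × 60.083) / 832.854 = 480.664/832.854 = 0.5771.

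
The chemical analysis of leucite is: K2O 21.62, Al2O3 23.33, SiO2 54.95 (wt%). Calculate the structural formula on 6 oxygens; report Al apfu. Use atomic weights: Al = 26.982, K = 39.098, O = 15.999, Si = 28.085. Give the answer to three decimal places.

21.62 wt% K2O ÷ 94.195 g/mol = 0.22952 mol, giving 0.45904 K and 0.22952 O.
23.33 wt% Al2O3 ÷ 101.961 g/mol = 0.22881 mol, giving 0.45762 Al and 0.68643 O.
54.95 wt% SiO2 ÷ 60.083 g/mol = 0.91457 mol, giving 0.91457 Si and 1.82914 O.
Oxygen sums to 2.74509; scaling by 6/2.74509 = 2.18572 puts the formula on 6 O.
Al: 0.45762 × 2.18572 = 1.000 atoms per formula unit.

1.000 Al apfu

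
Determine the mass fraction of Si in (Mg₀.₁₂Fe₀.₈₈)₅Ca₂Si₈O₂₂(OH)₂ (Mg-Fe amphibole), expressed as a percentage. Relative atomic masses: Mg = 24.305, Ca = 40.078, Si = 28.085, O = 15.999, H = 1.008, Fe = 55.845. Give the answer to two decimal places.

Molar mass of (Mg₀.₁₂Fe₀.₈₈)₅Ca₂Si₈O₂₂(OH)₂: 0.60·24.305 + 4.40·55.845 + 2·40.078 + 8·28.085 + 24·15.999 + 2·1.008 = 951.129 g/mol.
Mass of Si per formula unit: 8 × 28.085 = 224.680 g.
Weight fraction Si = 224.680 / 951.129 = 0.2362.

23.62 weight percent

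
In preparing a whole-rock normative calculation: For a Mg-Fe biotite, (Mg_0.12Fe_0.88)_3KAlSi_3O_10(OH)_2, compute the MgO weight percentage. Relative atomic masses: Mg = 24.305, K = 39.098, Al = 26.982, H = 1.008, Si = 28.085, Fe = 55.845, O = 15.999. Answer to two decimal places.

2.90 wt%

M((Mg_0.12Fe_0.88)_3KAlSi_3O_10(OH)_2) = 500.520 g/mol; M(MgO) = 40.304 g/mol.
Moles MgO per formula unit = 0.36 Mg ÷ 1 = 0.3600.
MgO fraction = (0.3600 × 40.304) / 500.520 = 14.509/500.520 = 0.0290.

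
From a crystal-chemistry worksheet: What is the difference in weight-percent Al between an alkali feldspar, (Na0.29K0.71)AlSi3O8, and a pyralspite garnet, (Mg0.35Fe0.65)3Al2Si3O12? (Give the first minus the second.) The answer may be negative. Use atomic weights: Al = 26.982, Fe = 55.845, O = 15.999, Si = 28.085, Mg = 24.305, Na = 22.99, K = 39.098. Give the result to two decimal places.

-1.75 percentage points

First mineral: 26.982 g Al in 273.656 g formula = 9.86 wt% Al.
Second mineral: 53.964 g Al in 464.625 g formula = 11.61 wt% Al.
9.86% − 11.61% gives a difference of -1.75 percentage points.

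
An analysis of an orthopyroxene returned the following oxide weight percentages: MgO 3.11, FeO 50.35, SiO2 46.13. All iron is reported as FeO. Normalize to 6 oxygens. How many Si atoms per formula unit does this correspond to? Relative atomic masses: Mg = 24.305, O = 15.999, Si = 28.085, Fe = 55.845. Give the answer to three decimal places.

1.991 Si apfu

3.11 wt% MgO ÷ 40.304 g/mol = 0.07716 mol, giving 0.07716 Mg and 0.07716 O.
50.35 wt% FeO ÷ 71.844 g/mol = 0.70082 mol, giving 0.70082 Fe and 0.70082 O.
46.13 wt% SiO2 ÷ 60.083 g/mol = 0.76777 mol, giving 0.76777 Si and 1.53554 O.
Oxygen sums to 2.31352; scaling by 6/2.31352 = 2.59345 puts the formula on 6 O.
Si: 0.76777 × 2.59345 = 1.991 atoms per formula unit.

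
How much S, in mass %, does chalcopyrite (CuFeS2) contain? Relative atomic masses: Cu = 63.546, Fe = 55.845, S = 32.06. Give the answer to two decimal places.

Molar mass of CuFeS2: 1·63.546 + 1·55.845 + 2·32.06 = 183.511 g/mol.
Mass of S per formula unit: 2 × 32.06 = 64.120 g.
Weight fraction S = 64.120 / 183.511 = 0.3494.

34.94 mass %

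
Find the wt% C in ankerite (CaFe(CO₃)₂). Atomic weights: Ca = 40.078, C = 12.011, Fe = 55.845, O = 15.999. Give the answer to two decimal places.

M(CaFe(CO₃)₂) = 215.939 g/mol.
C contributes 2 × 12.011 = 24.022 g per mole.
24.022/215.939 = 0.1112 → 11.12%.

11.12 mass %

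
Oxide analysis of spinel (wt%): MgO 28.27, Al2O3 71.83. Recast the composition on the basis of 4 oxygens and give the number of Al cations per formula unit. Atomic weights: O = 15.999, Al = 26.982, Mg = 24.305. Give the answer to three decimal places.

MgO (M=40.304): mol = 0.70142; Mg = 0.70142, O = 0.70142.
Al2O3 (M=101.961): mol = 0.70449; Al = 1.40898, O = 2.11347.
ΣO = 2.81489; factor = 4/ΣO = 1.42101.
Al apfu = 1.40898 × 1.42101 = 2.002.

2.002 Al apfu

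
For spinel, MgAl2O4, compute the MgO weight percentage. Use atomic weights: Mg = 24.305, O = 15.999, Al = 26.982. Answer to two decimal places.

Molar mass of MgAl2O4 = 1*24.305 + 2*26.982 + 4*15.999 = 142.265 g/mol.
Each formula unit contains 1 Mg, equivalent to 1/1 = 1.0000 mol MgO.
M(MgO) = 1×24.305 + 1×15.999 = 40.304 g/mol.
Mass of MgO per formula unit = 1.0000 × 40.304 = 40.304 g.
MgO wt% = 40.304 / 142.265 × 100 = 28.33%.

28.33 wt%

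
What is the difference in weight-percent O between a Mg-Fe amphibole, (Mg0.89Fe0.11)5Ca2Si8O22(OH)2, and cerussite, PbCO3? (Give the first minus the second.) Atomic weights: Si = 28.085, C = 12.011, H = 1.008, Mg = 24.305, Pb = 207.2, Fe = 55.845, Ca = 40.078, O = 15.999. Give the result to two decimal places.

First mineral: 383.976 g O in 829.700 g formula = 46.28 wt% O.
Second mineral: 47.997 g O in 267.208 g formula = 17.96 wt% O.
46.28% − 17.96% gives a difference of 28.32 percentage points.

28.32 percentage points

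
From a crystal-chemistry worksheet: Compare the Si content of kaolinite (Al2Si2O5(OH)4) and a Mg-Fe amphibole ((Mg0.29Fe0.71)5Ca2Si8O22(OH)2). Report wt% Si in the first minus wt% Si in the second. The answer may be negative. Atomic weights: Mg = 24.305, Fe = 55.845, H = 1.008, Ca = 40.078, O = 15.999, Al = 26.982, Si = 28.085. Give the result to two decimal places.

First mineral: 56.170 g Si in 258.157 g formula = 21.76 wt% Si.
Second mineral: 224.680 g Si in 924.320 g formula = 24.31 wt% Si.
21.76% − 24.31% gives a difference of -2.55 percentage points.

-2.55 percentage points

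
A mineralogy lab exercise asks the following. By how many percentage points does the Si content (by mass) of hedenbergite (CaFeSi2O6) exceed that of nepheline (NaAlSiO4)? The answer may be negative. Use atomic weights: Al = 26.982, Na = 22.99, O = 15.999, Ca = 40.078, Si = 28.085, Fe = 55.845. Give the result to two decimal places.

2.87 percentage points

Si in CaFeSi2O6: molar mass 248.087 g/mol; 2×28.085 = 56.170 g → 22.64 wt%.
Si in NaAlSiO4: molar mass 142.053 g/mol; 1×28.085 = 28.085 g → 19.77 wt%.
Difference = 22.64 − 19.77 = 2.87 percentage points.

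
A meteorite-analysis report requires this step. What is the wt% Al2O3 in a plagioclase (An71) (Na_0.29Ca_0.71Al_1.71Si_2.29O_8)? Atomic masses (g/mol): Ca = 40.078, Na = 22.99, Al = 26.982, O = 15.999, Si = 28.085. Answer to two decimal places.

31.87 wt%

Molar mass of Na_0.29Ca_0.71Al_1.71Si_2.29O_8 = 0.29·22.99 + 0.71·40.078 + 1.71·26.982 + 2.29·28.085 + 8·15.999 = 273.568 g/mol.
Each formula unit contains 1.71 Al, equivalent to 1.71/2 = 0.8550 mol Al2O3.
M(Al2O3) = 2×26.982 + 3×15.999 = 101.961 g/mol.
Mass of Al2O3 per formula unit = 0.8550 × 101.961 = 87.177 g.
Al2O3 wt% = 87.177 / 273.568 × 100 = 31.87%.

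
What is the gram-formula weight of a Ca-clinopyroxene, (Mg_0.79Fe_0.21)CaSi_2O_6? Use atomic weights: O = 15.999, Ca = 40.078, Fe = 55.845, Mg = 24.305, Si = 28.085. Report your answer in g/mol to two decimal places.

M = 0.79×24.305 + 0.21×55.845 + 1×40.078 + 2×28.085 + 6×15.999

223.17 g/mol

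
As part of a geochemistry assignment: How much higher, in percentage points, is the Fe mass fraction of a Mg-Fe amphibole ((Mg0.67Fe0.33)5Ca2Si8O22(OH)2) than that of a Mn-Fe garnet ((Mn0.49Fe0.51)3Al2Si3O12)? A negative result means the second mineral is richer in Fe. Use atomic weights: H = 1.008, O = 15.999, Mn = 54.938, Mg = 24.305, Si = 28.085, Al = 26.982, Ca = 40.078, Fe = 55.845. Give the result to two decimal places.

First mineral: 92.144 g Fe in 864.394 g formula = 10.66 wt% Fe.
Second mineral: 85.443 g Fe in 496.409 g formula = 17.21 wt% Fe.
10.66% − 17.21% gives a difference of -6.55 percentage points.

-6.55 percentage points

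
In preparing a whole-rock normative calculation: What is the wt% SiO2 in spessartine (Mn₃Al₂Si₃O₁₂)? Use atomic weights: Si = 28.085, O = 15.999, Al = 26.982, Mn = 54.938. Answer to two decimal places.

36.41 wt%

Formula mass = 495.021 g/mol.
3 Si → 3.0000 mol SiO2 per formula unit; M(SiO2) = 60.083, so SiO2 mass = 180.249 g.
180.249/495.021 × 100 = 36.41 wt%.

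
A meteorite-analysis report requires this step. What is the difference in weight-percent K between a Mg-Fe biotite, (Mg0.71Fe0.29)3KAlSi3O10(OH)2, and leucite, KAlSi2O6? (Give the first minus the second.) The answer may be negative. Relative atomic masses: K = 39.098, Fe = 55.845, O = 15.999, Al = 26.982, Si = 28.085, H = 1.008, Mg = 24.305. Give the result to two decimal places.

-9.12 percentage points

K in (Mg0.71Fe0.29)3KAlSi3O10(OH)2: molar mass 444.694 g/mol; 1×39.098 = 39.098 g → 8.79 wt%.
K in KAlSi2O6: molar mass 218.244 g/mol; 1×39.098 = 39.098 g → 17.91 wt%.
Difference = 8.79 − 17.91 = -9.12 percentage points.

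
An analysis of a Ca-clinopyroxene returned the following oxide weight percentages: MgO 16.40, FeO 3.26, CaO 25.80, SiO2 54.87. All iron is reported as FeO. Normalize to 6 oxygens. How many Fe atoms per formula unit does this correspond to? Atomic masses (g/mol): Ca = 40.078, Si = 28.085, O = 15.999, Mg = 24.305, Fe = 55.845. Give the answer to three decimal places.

0.099 Fe apfu

16.40 wt% MgO ÷ 40.304 g/mol = 0.40691 mol, giving 0.40691 Mg and 0.40691 O.
3.26 wt% FeO ÷ 71.844 g/mol = 0.04538 mol, giving 0.04538 Fe and 0.04538 O.
25.80 wt% CaO ÷ 56.077 g/mol = 0.46008 mol, giving 0.46008 Ca and 0.46008 O.
54.87 wt% SiO2 ÷ 60.083 g/mol = 0.91324 mol, giving 0.91324 Si and 1.82648 O.
Oxygen sums to 2.73885; scaling by 6/2.73885 = 2.19070 puts the formula on 6 O.
Fe: 0.04538 × 2.19070 = 0.099 atoms per formula unit.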